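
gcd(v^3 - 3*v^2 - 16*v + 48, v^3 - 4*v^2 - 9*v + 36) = v^2 - 7*v + 12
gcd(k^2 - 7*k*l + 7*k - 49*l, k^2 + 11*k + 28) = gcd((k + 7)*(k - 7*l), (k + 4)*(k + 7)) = k + 7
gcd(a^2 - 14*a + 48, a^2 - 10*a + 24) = a - 6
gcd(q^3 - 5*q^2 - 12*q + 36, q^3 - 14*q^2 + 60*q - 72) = q^2 - 8*q + 12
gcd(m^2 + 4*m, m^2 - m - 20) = m + 4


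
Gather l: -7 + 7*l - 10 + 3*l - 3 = 10*l - 20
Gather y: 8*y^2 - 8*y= 8*y^2 - 8*y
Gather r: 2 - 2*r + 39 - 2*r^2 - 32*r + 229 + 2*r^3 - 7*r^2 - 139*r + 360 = 2*r^3 - 9*r^2 - 173*r + 630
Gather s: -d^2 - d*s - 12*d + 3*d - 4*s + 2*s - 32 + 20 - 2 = -d^2 - 9*d + s*(-d - 2) - 14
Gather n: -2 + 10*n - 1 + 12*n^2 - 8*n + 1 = 12*n^2 + 2*n - 2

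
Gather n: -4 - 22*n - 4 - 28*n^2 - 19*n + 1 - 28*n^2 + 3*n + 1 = -56*n^2 - 38*n - 6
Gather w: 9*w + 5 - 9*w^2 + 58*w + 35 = -9*w^2 + 67*w + 40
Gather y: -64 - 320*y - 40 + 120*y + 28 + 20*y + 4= -180*y - 72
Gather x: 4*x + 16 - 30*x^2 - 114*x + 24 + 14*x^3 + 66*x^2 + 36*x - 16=14*x^3 + 36*x^2 - 74*x + 24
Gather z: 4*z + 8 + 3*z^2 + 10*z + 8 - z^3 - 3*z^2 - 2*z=-z^3 + 12*z + 16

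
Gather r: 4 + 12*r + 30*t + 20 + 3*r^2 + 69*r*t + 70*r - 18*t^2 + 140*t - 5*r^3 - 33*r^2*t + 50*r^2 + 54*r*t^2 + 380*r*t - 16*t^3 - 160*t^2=-5*r^3 + r^2*(53 - 33*t) + r*(54*t^2 + 449*t + 82) - 16*t^3 - 178*t^2 + 170*t + 24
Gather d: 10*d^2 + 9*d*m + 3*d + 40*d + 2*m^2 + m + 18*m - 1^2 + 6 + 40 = 10*d^2 + d*(9*m + 43) + 2*m^2 + 19*m + 45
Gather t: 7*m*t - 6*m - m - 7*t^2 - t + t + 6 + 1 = 7*m*t - 7*m - 7*t^2 + 7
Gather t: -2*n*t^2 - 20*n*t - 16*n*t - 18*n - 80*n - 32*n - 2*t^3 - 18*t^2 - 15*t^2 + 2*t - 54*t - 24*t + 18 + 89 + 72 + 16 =-130*n - 2*t^3 + t^2*(-2*n - 33) + t*(-36*n - 76) + 195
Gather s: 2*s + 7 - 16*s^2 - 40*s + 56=-16*s^2 - 38*s + 63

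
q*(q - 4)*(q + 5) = q^3 + q^2 - 20*q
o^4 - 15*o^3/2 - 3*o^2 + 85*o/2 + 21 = (o - 7)*(o - 3)*(o + 1/2)*(o + 2)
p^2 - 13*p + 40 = (p - 8)*(p - 5)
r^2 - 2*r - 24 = (r - 6)*(r + 4)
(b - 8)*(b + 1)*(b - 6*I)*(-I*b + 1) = -I*b^4 - 5*b^3 + 7*I*b^3 + 35*b^2 + 2*I*b^2 + 40*b + 42*I*b + 48*I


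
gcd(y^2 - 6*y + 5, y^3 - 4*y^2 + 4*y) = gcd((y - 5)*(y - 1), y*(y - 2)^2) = 1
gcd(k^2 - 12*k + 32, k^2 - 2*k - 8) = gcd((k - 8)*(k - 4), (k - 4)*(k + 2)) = k - 4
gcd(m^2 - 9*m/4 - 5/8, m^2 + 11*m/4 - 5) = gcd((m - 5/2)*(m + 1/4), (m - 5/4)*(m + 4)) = 1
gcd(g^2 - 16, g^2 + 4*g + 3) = 1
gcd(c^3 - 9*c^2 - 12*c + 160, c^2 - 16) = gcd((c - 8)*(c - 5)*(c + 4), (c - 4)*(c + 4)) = c + 4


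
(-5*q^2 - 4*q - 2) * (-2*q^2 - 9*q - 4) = 10*q^4 + 53*q^3 + 60*q^2 + 34*q + 8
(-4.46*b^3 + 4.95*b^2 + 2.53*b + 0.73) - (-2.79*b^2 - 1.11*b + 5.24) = -4.46*b^3 + 7.74*b^2 + 3.64*b - 4.51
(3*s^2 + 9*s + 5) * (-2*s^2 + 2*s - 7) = -6*s^4 - 12*s^3 - 13*s^2 - 53*s - 35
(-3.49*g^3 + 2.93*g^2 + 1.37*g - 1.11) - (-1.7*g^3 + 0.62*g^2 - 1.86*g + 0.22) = -1.79*g^3 + 2.31*g^2 + 3.23*g - 1.33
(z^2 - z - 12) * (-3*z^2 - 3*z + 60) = -3*z^4 + 99*z^2 - 24*z - 720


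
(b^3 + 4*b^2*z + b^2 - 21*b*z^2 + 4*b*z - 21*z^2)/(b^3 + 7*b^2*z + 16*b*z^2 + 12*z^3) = (b^3 + 4*b^2*z + b^2 - 21*b*z^2 + 4*b*z - 21*z^2)/(b^3 + 7*b^2*z + 16*b*z^2 + 12*z^3)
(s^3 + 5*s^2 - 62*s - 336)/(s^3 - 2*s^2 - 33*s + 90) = (s^2 - s - 56)/(s^2 - 8*s + 15)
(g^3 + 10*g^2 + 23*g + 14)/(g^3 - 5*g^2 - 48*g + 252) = (g^2 + 3*g + 2)/(g^2 - 12*g + 36)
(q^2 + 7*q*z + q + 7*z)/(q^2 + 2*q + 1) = (q + 7*z)/(q + 1)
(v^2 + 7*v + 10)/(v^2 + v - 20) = (v + 2)/(v - 4)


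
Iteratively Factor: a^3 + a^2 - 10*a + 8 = (a + 4)*(a^2 - 3*a + 2) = (a - 1)*(a + 4)*(a - 2)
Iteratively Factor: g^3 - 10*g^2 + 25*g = (g - 5)*(g^2 - 5*g) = g*(g - 5)*(g - 5)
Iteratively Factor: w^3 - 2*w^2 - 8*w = (w + 2)*(w^2 - 4*w) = w*(w + 2)*(w - 4)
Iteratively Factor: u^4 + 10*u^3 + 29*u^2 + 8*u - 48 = (u + 3)*(u^3 + 7*u^2 + 8*u - 16) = (u - 1)*(u + 3)*(u^2 + 8*u + 16) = (u - 1)*(u + 3)*(u + 4)*(u + 4)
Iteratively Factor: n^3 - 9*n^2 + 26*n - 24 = (n - 3)*(n^2 - 6*n + 8) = (n - 3)*(n - 2)*(n - 4)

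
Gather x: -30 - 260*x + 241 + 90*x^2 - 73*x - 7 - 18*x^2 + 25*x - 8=72*x^2 - 308*x + 196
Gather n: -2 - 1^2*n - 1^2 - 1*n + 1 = -2*n - 2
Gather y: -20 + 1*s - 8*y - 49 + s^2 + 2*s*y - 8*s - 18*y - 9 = s^2 - 7*s + y*(2*s - 26) - 78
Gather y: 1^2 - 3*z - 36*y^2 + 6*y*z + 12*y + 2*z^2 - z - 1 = -36*y^2 + y*(6*z + 12) + 2*z^2 - 4*z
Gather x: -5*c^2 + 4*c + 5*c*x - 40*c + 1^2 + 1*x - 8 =-5*c^2 - 36*c + x*(5*c + 1) - 7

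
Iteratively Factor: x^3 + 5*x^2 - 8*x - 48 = (x + 4)*(x^2 + x - 12) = (x - 3)*(x + 4)*(x + 4)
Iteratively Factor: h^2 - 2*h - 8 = (h - 4)*(h + 2)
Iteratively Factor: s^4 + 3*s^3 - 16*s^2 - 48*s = (s)*(s^3 + 3*s^2 - 16*s - 48) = s*(s + 4)*(s^2 - s - 12) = s*(s + 3)*(s + 4)*(s - 4)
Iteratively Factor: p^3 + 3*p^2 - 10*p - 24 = (p - 3)*(p^2 + 6*p + 8) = (p - 3)*(p + 4)*(p + 2)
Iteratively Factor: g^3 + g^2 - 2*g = (g + 2)*(g^2 - g) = (g - 1)*(g + 2)*(g)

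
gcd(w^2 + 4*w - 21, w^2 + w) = 1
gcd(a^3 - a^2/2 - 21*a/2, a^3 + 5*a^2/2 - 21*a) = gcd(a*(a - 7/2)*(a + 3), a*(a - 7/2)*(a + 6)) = a^2 - 7*a/2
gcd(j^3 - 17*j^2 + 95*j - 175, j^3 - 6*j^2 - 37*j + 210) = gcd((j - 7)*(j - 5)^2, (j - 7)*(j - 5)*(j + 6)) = j^2 - 12*j + 35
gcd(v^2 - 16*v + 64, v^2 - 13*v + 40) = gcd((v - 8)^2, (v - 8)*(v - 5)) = v - 8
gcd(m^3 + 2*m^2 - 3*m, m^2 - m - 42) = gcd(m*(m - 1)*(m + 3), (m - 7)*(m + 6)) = 1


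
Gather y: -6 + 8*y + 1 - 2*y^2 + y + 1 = -2*y^2 + 9*y - 4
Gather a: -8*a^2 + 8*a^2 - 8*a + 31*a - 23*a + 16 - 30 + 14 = 0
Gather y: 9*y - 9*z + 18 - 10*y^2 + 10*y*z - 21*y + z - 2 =-10*y^2 + y*(10*z - 12) - 8*z + 16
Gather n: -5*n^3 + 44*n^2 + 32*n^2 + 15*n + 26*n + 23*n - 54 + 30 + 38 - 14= -5*n^3 + 76*n^2 + 64*n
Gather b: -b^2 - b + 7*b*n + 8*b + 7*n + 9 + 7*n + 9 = -b^2 + b*(7*n + 7) + 14*n + 18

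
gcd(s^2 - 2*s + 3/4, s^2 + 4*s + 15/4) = 1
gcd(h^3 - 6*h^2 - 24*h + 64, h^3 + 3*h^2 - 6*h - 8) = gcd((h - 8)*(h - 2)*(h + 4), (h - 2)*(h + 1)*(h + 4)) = h^2 + 2*h - 8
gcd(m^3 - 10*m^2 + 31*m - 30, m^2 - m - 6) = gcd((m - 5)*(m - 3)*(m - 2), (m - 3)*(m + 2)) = m - 3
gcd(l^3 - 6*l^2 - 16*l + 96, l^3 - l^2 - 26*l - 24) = l^2 - 2*l - 24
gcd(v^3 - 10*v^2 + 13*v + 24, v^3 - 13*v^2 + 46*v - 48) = v^2 - 11*v + 24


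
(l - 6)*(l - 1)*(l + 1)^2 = l^4 - 5*l^3 - 7*l^2 + 5*l + 6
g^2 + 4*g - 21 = (g - 3)*(g + 7)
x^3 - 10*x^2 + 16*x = x*(x - 8)*(x - 2)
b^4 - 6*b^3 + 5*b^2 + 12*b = b*(b - 4)*(b - 3)*(b + 1)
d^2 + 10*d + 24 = (d + 4)*(d + 6)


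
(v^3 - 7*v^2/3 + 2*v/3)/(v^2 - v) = (3*v^2 - 7*v + 2)/(3*(v - 1))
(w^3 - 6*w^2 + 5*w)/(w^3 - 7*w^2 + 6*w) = (w - 5)/(w - 6)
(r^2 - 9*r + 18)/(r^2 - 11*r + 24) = (r - 6)/(r - 8)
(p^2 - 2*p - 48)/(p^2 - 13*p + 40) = (p + 6)/(p - 5)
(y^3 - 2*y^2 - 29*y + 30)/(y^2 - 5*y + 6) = (y^3 - 2*y^2 - 29*y + 30)/(y^2 - 5*y + 6)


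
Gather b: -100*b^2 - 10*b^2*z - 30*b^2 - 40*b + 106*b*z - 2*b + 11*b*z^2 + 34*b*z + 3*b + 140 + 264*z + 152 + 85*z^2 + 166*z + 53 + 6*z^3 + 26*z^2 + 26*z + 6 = b^2*(-10*z - 130) + b*(11*z^2 + 140*z - 39) + 6*z^3 + 111*z^2 + 456*z + 351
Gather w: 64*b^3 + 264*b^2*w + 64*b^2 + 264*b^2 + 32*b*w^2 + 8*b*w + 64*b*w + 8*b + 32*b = 64*b^3 + 328*b^2 + 32*b*w^2 + 40*b + w*(264*b^2 + 72*b)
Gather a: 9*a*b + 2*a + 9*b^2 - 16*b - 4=a*(9*b + 2) + 9*b^2 - 16*b - 4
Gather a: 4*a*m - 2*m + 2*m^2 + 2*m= 4*a*m + 2*m^2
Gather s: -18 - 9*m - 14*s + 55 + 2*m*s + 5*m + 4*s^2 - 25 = -4*m + 4*s^2 + s*(2*m - 14) + 12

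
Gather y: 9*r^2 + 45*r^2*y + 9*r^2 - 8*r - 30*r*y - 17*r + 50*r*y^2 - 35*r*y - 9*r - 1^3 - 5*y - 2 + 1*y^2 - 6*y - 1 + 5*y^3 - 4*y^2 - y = 18*r^2 - 34*r + 5*y^3 + y^2*(50*r - 3) + y*(45*r^2 - 65*r - 12) - 4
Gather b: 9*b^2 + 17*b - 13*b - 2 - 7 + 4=9*b^2 + 4*b - 5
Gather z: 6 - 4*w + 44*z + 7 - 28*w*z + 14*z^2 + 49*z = -4*w + 14*z^2 + z*(93 - 28*w) + 13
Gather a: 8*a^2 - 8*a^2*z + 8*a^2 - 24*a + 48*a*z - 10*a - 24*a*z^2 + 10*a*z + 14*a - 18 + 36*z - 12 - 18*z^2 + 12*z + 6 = a^2*(16 - 8*z) + a*(-24*z^2 + 58*z - 20) - 18*z^2 + 48*z - 24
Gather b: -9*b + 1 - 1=-9*b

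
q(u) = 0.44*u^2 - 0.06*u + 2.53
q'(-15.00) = -13.26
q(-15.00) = 102.43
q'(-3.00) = -2.70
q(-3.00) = 6.67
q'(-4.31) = -3.85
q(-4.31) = 10.96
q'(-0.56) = -0.55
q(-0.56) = 2.70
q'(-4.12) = -3.69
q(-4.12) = 10.25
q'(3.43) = 2.96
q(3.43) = 7.50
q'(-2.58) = -2.33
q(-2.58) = 5.61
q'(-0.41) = -0.42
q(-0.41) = 2.63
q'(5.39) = 4.68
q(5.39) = 14.99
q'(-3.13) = -2.81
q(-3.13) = 7.03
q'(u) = 0.88*u - 0.06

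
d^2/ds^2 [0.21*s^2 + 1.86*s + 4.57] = 0.420000000000000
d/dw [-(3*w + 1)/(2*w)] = 1/(2*w^2)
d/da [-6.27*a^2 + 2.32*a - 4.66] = 2.32 - 12.54*a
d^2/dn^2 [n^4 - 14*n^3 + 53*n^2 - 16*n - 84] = 12*n^2 - 84*n + 106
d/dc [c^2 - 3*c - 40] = 2*c - 3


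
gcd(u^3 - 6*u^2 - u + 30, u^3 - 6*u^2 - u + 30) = u^3 - 6*u^2 - u + 30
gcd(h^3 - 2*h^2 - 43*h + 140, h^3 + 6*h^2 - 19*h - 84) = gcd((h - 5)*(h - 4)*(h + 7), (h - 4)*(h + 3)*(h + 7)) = h^2 + 3*h - 28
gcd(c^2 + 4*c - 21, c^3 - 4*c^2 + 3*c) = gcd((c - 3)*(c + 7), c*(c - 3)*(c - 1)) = c - 3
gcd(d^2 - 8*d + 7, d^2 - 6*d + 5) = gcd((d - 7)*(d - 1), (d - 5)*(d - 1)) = d - 1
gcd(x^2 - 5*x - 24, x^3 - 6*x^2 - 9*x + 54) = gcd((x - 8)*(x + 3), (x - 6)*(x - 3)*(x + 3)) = x + 3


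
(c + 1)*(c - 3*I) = c^2 + c - 3*I*c - 3*I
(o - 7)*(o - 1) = o^2 - 8*o + 7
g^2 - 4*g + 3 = (g - 3)*(g - 1)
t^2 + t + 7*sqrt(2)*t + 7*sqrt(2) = (t + 1)*(t + 7*sqrt(2))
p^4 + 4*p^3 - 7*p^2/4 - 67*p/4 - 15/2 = (p - 2)*(p + 1/2)*(p + 5/2)*(p + 3)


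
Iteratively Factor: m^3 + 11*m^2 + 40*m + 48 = (m + 4)*(m^2 + 7*m + 12) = (m + 3)*(m + 4)*(m + 4)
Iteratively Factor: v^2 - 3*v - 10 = (v + 2)*(v - 5)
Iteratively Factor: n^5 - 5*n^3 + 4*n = (n - 2)*(n^4 + 2*n^3 - n^2 - 2*n) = (n - 2)*(n + 2)*(n^3 - n) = (n - 2)*(n + 1)*(n + 2)*(n^2 - n) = n*(n - 2)*(n + 1)*(n + 2)*(n - 1)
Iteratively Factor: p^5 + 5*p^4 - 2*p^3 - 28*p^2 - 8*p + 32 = (p + 2)*(p^4 + 3*p^3 - 8*p^2 - 12*p + 16) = (p - 1)*(p + 2)*(p^3 + 4*p^2 - 4*p - 16) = (p - 1)*(p + 2)*(p + 4)*(p^2 - 4) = (p - 2)*(p - 1)*(p + 2)*(p + 4)*(p + 2)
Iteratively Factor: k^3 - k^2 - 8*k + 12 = (k + 3)*(k^2 - 4*k + 4) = (k - 2)*(k + 3)*(k - 2)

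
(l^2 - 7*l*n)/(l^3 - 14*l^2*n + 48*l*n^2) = (l - 7*n)/(l^2 - 14*l*n + 48*n^2)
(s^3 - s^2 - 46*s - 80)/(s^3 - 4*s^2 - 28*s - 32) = (s + 5)/(s + 2)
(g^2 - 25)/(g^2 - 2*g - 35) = (g - 5)/(g - 7)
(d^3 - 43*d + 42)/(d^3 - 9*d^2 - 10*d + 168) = (d^2 + 6*d - 7)/(d^2 - 3*d - 28)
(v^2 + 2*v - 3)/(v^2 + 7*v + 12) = (v - 1)/(v + 4)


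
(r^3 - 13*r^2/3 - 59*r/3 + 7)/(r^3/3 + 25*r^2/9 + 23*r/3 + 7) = 3*(3*r^2 - 22*r + 7)/(3*r^2 + 16*r + 21)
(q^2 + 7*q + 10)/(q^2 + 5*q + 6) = (q + 5)/(q + 3)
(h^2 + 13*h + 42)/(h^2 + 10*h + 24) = (h + 7)/(h + 4)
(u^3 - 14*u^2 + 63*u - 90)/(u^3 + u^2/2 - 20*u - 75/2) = 2*(u^2 - 9*u + 18)/(2*u^2 + 11*u + 15)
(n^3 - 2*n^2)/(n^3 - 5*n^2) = (n - 2)/(n - 5)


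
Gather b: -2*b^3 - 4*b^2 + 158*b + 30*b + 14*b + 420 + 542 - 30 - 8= -2*b^3 - 4*b^2 + 202*b + 924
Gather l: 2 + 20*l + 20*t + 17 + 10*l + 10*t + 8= 30*l + 30*t + 27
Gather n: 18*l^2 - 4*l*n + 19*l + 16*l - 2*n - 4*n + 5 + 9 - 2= 18*l^2 + 35*l + n*(-4*l - 6) + 12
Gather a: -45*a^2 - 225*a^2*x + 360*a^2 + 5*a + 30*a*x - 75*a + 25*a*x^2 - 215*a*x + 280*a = a^2*(315 - 225*x) + a*(25*x^2 - 185*x + 210)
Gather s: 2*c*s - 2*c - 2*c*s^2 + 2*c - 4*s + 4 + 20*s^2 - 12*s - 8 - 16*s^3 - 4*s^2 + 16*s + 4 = 2*c*s - 16*s^3 + s^2*(16 - 2*c)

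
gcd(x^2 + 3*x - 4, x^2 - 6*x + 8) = 1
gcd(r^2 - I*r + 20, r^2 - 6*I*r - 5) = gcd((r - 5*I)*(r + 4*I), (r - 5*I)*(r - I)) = r - 5*I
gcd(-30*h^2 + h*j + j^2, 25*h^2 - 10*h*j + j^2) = 5*h - j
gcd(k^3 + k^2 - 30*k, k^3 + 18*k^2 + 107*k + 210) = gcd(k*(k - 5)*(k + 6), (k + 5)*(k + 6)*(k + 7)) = k + 6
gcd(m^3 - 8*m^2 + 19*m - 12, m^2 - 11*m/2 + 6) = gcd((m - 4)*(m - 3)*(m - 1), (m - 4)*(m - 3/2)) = m - 4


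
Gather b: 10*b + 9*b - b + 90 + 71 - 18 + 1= 18*b + 144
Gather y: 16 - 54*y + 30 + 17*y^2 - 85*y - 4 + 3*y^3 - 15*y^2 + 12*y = 3*y^3 + 2*y^2 - 127*y + 42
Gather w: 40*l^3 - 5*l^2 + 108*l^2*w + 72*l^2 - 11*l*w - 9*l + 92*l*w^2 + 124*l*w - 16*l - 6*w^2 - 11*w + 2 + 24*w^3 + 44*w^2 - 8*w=40*l^3 + 67*l^2 - 25*l + 24*w^3 + w^2*(92*l + 38) + w*(108*l^2 + 113*l - 19) + 2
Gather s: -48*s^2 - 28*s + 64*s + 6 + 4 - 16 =-48*s^2 + 36*s - 6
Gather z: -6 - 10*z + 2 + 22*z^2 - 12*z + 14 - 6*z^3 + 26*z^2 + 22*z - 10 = -6*z^3 + 48*z^2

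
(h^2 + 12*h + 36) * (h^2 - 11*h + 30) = h^4 + h^3 - 66*h^2 - 36*h + 1080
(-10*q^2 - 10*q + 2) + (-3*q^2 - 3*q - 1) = -13*q^2 - 13*q + 1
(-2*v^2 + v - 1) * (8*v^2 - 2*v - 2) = -16*v^4 + 12*v^3 - 6*v^2 + 2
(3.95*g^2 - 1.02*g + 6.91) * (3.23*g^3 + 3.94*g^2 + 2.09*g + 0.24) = 12.7585*g^5 + 12.2684*g^4 + 26.556*g^3 + 26.0416*g^2 + 14.1971*g + 1.6584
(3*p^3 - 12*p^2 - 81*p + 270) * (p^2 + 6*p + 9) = 3*p^5 + 6*p^4 - 126*p^3 - 324*p^2 + 891*p + 2430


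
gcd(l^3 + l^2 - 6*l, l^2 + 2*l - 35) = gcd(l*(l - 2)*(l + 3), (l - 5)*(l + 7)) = 1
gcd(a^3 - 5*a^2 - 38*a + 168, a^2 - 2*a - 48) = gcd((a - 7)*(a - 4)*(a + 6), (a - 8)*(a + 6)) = a + 6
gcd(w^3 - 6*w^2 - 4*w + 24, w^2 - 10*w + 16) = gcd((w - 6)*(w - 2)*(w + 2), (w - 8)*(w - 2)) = w - 2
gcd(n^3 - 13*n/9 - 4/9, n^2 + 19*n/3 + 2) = n + 1/3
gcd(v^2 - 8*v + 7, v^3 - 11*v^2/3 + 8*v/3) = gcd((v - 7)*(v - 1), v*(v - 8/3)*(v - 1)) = v - 1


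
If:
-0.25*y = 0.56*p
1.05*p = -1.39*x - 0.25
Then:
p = -0.446428571428571*y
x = 0.337230215827338*y - 0.179856115107914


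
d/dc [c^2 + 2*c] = 2*c + 2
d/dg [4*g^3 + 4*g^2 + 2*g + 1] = 12*g^2 + 8*g + 2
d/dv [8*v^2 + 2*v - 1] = 16*v + 2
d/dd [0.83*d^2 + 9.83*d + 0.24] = 1.66*d + 9.83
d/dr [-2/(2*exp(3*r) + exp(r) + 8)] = (12*exp(2*r) + 2)*exp(r)/(2*exp(3*r) + exp(r) + 8)^2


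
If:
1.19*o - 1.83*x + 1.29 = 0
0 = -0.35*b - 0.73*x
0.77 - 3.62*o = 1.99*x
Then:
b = -1.30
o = -0.13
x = 0.62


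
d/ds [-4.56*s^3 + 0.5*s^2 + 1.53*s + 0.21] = -13.68*s^2 + 1.0*s + 1.53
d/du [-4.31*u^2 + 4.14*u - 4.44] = 4.14 - 8.62*u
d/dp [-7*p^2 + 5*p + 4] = 5 - 14*p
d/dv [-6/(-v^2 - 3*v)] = 6*(-2*v - 3)/(v^2*(v + 3)^2)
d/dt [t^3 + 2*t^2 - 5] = t*(3*t + 4)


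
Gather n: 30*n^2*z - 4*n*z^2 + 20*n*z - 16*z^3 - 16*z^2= 30*n^2*z + n*(-4*z^2 + 20*z) - 16*z^3 - 16*z^2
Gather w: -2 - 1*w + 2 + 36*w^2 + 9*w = 36*w^2 + 8*w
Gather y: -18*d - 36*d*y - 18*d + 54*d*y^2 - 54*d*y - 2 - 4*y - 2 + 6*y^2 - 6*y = -36*d + y^2*(54*d + 6) + y*(-90*d - 10) - 4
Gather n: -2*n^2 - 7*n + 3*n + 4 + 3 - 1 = -2*n^2 - 4*n + 6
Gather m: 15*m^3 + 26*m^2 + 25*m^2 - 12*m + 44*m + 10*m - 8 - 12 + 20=15*m^3 + 51*m^2 + 42*m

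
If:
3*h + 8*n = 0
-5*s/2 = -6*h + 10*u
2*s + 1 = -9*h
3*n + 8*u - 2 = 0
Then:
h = 40/507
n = -5/169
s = -289/338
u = 353/1352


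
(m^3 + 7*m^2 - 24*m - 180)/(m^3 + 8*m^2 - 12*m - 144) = (m - 5)/(m - 4)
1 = 1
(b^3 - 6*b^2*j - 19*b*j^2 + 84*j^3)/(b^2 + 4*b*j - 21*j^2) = (b^2 - 3*b*j - 28*j^2)/(b + 7*j)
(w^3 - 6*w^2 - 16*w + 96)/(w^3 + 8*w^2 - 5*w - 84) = (w^2 - 10*w + 24)/(w^2 + 4*w - 21)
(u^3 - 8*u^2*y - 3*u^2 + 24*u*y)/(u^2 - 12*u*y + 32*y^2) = u*(3 - u)/(-u + 4*y)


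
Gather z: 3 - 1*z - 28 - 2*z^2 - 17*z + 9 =-2*z^2 - 18*z - 16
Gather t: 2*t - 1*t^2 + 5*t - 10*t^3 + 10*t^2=-10*t^3 + 9*t^2 + 7*t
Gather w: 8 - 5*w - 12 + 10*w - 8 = 5*w - 12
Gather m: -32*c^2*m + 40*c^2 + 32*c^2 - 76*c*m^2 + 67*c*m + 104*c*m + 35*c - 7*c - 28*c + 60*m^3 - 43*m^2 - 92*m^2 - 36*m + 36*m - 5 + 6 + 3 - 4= 72*c^2 + 60*m^3 + m^2*(-76*c - 135) + m*(-32*c^2 + 171*c)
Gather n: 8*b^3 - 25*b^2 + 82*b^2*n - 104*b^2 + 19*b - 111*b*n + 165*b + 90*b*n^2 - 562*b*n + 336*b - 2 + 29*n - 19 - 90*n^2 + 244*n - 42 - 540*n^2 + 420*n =8*b^3 - 129*b^2 + 520*b + n^2*(90*b - 630) + n*(82*b^2 - 673*b + 693) - 63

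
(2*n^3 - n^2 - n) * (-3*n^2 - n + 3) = -6*n^5 + n^4 + 10*n^3 - 2*n^2 - 3*n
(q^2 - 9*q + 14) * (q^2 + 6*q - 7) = q^4 - 3*q^3 - 47*q^2 + 147*q - 98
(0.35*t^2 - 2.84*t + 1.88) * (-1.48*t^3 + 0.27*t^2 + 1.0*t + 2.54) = -0.518*t^5 + 4.2977*t^4 - 3.1992*t^3 - 1.4434*t^2 - 5.3336*t + 4.7752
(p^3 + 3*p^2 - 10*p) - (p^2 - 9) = p^3 + 2*p^2 - 10*p + 9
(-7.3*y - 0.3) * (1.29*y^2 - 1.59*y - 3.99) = -9.417*y^3 + 11.22*y^2 + 29.604*y + 1.197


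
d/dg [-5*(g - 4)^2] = 40 - 10*g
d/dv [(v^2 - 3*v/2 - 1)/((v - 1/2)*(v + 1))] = (8*v^2 + 4*v + 5)/(4*v^4 + 4*v^3 - 3*v^2 - 2*v + 1)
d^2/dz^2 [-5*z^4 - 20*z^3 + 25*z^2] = -60*z^2 - 120*z + 50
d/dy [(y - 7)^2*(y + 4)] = (y - 7)*(3*y + 1)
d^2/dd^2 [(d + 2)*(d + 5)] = 2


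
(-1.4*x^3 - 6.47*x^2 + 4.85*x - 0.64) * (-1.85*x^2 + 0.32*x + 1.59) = 2.59*x^5 + 11.5215*x^4 - 13.2689*x^3 - 7.5513*x^2 + 7.5067*x - 1.0176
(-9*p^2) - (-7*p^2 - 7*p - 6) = -2*p^2 + 7*p + 6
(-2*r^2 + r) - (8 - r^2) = -r^2 + r - 8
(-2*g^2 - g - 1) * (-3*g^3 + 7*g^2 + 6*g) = 6*g^5 - 11*g^4 - 16*g^3 - 13*g^2 - 6*g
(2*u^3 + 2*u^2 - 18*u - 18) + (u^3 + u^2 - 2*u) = 3*u^3 + 3*u^2 - 20*u - 18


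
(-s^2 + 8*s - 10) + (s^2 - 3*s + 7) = 5*s - 3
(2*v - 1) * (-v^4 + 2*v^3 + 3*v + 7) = -2*v^5 + 5*v^4 - 2*v^3 + 6*v^2 + 11*v - 7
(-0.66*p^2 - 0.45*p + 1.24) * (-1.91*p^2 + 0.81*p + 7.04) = 1.2606*p^4 + 0.3249*p^3 - 7.3793*p^2 - 2.1636*p + 8.7296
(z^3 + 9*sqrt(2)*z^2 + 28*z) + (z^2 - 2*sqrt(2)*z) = z^3 + z^2 + 9*sqrt(2)*z^2 - 2*sqrt(2)*z + 28*z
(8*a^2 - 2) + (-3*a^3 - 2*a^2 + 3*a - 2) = -3*a^3 + 6*a^2 + 3*a - 4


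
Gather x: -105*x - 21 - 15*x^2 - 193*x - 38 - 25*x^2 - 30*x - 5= -40*x^2 - 328*x - 64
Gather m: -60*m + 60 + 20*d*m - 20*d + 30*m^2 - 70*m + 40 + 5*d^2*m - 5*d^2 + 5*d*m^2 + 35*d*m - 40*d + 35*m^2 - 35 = -5*d^2 - 60*d + m^2*(5*d + 65) + m*(5*d^2 + 55*d - 130) + 65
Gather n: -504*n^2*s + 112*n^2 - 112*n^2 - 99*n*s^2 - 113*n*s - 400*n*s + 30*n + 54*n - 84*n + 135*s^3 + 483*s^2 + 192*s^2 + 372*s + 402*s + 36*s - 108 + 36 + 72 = -504*n^2*s + n*(-99*s^2 - 513*s) + 135*s^3 + 675*s^2 + 810*s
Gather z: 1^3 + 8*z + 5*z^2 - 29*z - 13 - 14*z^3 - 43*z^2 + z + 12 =-14*z^3 - 38*z^2 - 20*z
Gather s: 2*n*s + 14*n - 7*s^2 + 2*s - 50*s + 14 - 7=14*n - 7*s^2 + s*(2*n - 48) + 7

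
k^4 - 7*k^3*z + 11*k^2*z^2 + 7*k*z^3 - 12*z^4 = (k - 4*z)*(k - 3*z)*(k - z)*(k + z)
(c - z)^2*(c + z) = c^3 - c^2*z - c*z^2 + z^3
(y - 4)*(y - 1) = y^2 - 5*y + 4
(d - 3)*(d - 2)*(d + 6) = d^3 + d^2 - 24*d + 36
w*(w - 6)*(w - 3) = w^3 - 9*w^2 + 18*w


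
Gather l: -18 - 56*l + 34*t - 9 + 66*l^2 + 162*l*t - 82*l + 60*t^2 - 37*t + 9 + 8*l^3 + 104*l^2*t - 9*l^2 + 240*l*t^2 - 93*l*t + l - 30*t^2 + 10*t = 8*l^3 + l^2*(104*t + 57) + l*(240*t^2 + 69*t - 137) + 30*t^2 + 7*t - 18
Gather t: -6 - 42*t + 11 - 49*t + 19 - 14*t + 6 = 30 - 105*t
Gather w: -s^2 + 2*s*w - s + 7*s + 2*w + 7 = -s^2 + 6*s + w*(2*s + 2) + 7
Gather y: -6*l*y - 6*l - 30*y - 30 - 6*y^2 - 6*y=-6*l - 6*y^2 + y*(-6*l - 36) - 30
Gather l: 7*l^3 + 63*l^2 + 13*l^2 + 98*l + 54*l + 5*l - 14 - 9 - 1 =7*l^3 + 76*l^2 + 157*l - 24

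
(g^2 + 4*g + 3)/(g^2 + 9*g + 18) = (g + 1)/(g + 6)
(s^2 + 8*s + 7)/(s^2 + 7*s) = (s + 1)/s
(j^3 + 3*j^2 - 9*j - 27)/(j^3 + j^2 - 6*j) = (j^2 - 9)/(j*(j - 2))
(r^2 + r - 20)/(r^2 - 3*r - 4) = (r + 5)/(r + 1)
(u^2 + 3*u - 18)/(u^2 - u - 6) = (u + 6)/(u + 2)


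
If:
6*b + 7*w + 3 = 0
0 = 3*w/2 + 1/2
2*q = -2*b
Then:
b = -1/9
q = 1/9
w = -1/3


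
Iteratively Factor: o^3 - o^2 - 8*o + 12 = (o - 2)*(o^2 + o - 6) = (o - 2)*(o + 3)*(o - 2)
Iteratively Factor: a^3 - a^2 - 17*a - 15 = (a + 3)*(a^2 - 4*a - 5) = (a - 5)*(a + 3)*(a + 1)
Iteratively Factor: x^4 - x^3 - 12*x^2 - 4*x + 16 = (x - 4)*(x^3 + 3*x^2 - 4) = (x - 4)*(x - 1)*(x^2 + 4*x + 4) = (x - 4)*(x - 1)*(x + 2)*(x + 2)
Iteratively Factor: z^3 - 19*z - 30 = (z + 2)*(z^2 - 2*z - 15) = (z - 5)*(z + 2)*(z + 3)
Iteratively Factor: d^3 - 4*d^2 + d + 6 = (d + 1)*(d^2 - 5*d + 6) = (d - 2)*(d + 1)*(d - 3)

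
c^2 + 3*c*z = c*(c + 3*z)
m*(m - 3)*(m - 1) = m^3 - 4*m^2 + 3*m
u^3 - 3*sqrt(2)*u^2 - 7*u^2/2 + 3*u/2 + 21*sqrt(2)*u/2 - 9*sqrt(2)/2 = (u - 3)*(u - 1/2)*(u - 3*sqrt(2))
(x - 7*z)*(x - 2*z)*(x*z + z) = x^3*z - 9*x^2*z^2 + x^2*z + 14*x*z^3 - 9*x*z^2 + 14*z^3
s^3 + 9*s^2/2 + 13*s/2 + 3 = (s + 1)*(s + 3/2)*(s + 2)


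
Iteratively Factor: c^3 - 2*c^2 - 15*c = (c + 3)*(c^2 - 5*c) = c*(c + 3)*(c - 5)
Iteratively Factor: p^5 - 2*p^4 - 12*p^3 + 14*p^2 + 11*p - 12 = (p + 3)*(p^4 - 5*p^3 + 3*p^2 + 5*p - 4) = (p - 1)*(p + 3)*(p^3 - 4*p^2 - p + 4) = (p - 1)*(p + 1)*(p + 3)*(p^2 - 5*p + 4) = (p - 4)*(p - 1)*(p + 1)*(p + 3)*(p - 1)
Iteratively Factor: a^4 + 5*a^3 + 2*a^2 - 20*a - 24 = (a + 3)*(a^3 + 2*a^2 - 4*a - 8) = (a + 2)*(a + 3)*(a^2 - 4) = (a + 2)^2*(a + 3)*(a - 2)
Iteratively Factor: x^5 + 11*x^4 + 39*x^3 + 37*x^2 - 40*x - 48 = (x + 3)*(x^4 + 8*x^3 + 15*x^2 - 8*x - 16) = (x - 1)*(x + 3)*(x^3 + 9*x^2 + 24*x + 16) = (x - 1)*(x + 3)*(x + 4)*(x^2 + 5*x + 4) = (x - 1)*(x + 3)*(x + 4)^2*(x + 1)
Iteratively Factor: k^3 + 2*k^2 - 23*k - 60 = (k - 5)*(k^2 + 7*k + 12) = (k - 5)*(k + 3)*(k + 4)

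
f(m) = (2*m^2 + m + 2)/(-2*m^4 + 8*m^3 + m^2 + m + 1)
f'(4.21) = 93.48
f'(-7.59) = -0.00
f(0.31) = 1.54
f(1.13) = 0.49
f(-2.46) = -0.06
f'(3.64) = 0.99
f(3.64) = 0.61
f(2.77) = 0.32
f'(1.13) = -0.46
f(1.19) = 0.46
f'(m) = (4*m + 1)/(-2*m^4 + 8*m^3 + m^2 + m + 1) + (2*m^2 + m + 2)*(8*m^3 - 24*m^2 - 2*m - 1)/(-2*m^4 + 8*m^3 + m^2 + m + 1)^2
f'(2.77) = 0.09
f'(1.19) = -0.40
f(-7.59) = -0.01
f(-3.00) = -0.05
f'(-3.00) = -0.02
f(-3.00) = -0.05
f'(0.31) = -2.11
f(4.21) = -4.96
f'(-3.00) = -0.02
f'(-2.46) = -0.04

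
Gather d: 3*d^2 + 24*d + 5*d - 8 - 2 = 3*d^2 + 29*d - 10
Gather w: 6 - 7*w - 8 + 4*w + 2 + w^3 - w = w^3 - 4*w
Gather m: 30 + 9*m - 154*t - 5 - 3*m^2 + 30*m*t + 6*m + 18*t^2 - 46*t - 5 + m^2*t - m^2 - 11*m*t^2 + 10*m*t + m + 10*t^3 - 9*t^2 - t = m^2*(t - 4) + m*(-11*t^2 + 40*t + 16) + 10*t^3 + 9*t^2 - 201*t + 20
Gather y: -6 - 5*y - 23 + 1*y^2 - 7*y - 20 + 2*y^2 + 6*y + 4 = 3*y^2 - 6*y - 45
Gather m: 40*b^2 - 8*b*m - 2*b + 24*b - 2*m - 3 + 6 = 40*b^2 + 22*b + m*(-8*b - 2) + 3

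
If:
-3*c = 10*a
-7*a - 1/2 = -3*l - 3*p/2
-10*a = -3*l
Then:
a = 1/6 - p/2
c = 5*p/3 - 5/9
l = 5/9 - 5*p/3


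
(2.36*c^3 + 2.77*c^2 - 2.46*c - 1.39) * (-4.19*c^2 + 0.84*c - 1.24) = -9.8884*c^5 - 9.6239*c^4 + 9.7078*c^3 + 0.322900000000001*c^2 + 1.8828*c + 1.7236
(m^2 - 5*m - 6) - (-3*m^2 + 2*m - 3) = 4*m^2 - 7*m - 3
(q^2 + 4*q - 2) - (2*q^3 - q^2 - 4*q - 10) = -2*q^3 + 2*q^2 + 8*q + 8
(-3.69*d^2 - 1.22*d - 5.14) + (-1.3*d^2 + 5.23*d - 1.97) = -4.99*d^2 + 4.01*d - 7.11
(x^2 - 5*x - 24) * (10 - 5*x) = -5*x^3 + 35*x^2 + 70*x - 240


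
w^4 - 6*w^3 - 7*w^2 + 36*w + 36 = (w - 6)*(w - 3)*(w + 1)*(w + 2)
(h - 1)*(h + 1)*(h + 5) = h^3 + 5*h^2 - h - 5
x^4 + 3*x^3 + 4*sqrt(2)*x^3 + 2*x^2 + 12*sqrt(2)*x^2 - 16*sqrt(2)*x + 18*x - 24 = (x - 1)*(x + 4)*(x + sqrt(2))*(x + 3*sqrt(2))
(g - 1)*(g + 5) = g^2 + 4*g - 5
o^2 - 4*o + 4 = (o - 2)^2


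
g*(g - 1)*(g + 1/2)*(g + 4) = g^4 + 7*g^3/2 - 5*g^2/2 - 2*g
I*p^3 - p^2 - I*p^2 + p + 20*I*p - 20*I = (p - 4*I)*(p + 5*I)*(I*p - I)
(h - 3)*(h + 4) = h^2 + h - 12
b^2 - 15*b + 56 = (b - 8)*(b - 7)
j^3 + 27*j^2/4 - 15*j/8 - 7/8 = (j - 1/2)*(j + 1/4)*(j + 7)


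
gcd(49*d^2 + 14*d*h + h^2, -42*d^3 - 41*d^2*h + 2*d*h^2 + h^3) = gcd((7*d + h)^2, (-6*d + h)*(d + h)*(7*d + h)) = 7*d + h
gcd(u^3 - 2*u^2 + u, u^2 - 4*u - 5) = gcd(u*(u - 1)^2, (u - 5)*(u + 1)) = 1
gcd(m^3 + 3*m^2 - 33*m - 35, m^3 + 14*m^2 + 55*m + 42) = m^2 + 8*m + 7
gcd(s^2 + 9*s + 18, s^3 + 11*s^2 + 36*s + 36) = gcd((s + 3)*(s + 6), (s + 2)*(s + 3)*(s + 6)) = s^2 + 9*s + 18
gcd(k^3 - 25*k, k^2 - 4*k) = k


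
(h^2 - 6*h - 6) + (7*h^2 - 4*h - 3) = 8*h^2 - 10*h - 9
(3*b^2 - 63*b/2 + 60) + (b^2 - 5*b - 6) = 4*b^2 - 73*b/2 + 54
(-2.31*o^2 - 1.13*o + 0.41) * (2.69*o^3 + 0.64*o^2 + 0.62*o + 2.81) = -6.2139*o^5 - 4.5181*o^4 - 1.0525*o^3 - 6.9293*o^2 - 2.9211*o + 1.1521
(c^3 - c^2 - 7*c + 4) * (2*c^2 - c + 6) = 2*c^5 - 3*c^4 - 7*c^3 + 9*c^2 - 46*c + 24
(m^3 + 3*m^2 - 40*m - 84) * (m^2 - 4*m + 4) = m^5 - m^4 - 48*m^3 + 88*m^2 + 176*m - 336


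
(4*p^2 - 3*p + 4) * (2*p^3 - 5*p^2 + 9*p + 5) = 8*p^5 - 26*p^4 + 59*p^3 - 27*p^2 + 21*p + 20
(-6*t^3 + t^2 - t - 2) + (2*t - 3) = -6*t^3 + t^2 + t - 5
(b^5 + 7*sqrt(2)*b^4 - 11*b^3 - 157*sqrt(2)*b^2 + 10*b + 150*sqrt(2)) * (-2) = -2*b^5 - 14*sqrt(2)*b^4 + 22*b^3 + 314*sqrt(2)*b^2 - 20*b - 300*sqrt(2)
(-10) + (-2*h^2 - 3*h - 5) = -2*h^2 - 3*h - 15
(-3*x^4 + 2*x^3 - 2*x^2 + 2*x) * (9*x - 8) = -27*x^5 + 42*x^4 - 34*x^3 + 34*x^2 - 16*x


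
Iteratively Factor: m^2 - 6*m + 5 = (m - 5)*(m - 1)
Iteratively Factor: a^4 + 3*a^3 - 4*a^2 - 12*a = (a - 2)*(a^3 + 5*a^2 + 6*a) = a*(a - 2)*(a^2 + 5*a + 6) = a*(a - 2)*(a + 2)*(a + 3)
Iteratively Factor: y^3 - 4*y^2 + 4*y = (y - 2)*(y^2 - 2*y) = (y - 2)^2*(y)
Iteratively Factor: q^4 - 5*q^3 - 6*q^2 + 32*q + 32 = (q + 2)*(q^3 - 7*q^2 + 8*q + 16) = (q - 4)*(q + 2)*(q^2 - 3*q - 4) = (q - 4)^2*(q + 2)*(q + 1)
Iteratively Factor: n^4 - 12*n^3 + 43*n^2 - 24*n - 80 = (n + 1)*(n^3 - 13*n^2 + 56*n - 80) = (n - 4)*(n + 1)*(n^2 - 9*n + 20) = (n - 4)^2*(n + 1)*(n - 5)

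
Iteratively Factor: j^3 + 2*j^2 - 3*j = (j + 3)*(j^2 - j) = (j - 1)*(j + 3)*(j)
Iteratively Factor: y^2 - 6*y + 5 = (y - 5)*(y - 1)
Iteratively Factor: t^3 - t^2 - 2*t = (t - 2)*(t^2 + t) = (t - 2)*(t + 1)*(t)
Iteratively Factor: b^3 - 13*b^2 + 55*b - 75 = (b - 5)*(b^2 - 8*b + 15) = (b - 5)*(b - 3)*(b - 5)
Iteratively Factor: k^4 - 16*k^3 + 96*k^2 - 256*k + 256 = (k - 4)*(k^3 - 12*k^2 + 48*k - 64) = (k - 4)^2*(k^2 - 8*k + 16) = (k - 4)^3*(k - 4)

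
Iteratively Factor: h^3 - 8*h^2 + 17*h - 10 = (h - 2)*(h^2 - 6*h + 5) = (h - 2)*(h - 1)*(h - 5)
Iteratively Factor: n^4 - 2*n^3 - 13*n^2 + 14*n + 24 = (n + 1)*(n^3 - 3*n^2 - 10*n + 24) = (n - 2)*(n + 1)*(n^2 - n - 12) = (n - 2)*(n + 1)*(n + 3)*(n - 4)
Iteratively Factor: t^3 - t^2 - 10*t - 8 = (t - 4)*(t^2 + 3*t + 2) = (t - 4)*(t + 1)*(t + 2)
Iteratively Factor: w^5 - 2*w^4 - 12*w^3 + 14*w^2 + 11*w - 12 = (w - 4)*(w^4 + 2*w^3 - 4*w^2 - 2*w + 3) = (w - 4)*(w - 1)*(w^3 + 3*w^2 - w - 3) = (w - 4)*(w - 1)*(w + 3)*(w^2 - 1) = (w - 4)*(w - 1)^2*(w + 3)*(w + 1)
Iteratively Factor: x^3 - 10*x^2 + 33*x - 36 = (x - 3)*(x^2 - 7*x + 12) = (x - 3)^2*(x - 4)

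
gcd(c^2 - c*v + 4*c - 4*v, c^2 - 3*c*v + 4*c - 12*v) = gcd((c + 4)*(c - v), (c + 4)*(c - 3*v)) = c + 4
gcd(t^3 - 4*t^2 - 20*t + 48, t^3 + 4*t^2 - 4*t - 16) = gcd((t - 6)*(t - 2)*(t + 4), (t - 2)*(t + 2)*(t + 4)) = t^2 + 2*t - 8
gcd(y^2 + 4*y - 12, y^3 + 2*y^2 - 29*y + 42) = y - 2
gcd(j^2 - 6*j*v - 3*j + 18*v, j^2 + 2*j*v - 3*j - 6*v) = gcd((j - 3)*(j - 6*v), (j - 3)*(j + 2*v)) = j - 3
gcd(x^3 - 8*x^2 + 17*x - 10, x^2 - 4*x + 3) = x - 1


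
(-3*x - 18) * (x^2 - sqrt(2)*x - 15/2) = -3*x^3 - 18*x^2 + 3*sqrt(2)*x^2 + 45*x/2 + 18*sqrt(2)*x + 135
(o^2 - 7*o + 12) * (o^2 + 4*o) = o^4 - 3*o^3 - 16*o^2 + 48*o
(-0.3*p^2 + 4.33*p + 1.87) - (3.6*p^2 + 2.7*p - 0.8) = -3.9*p^2 + 1.63*p + 2.67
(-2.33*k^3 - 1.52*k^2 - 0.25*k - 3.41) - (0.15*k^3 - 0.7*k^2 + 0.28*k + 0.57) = -2.48*k^3 - 0.82*k^2 - 0.53*k - 3.98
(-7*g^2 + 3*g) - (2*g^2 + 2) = -9*g^2 + 3*g - 2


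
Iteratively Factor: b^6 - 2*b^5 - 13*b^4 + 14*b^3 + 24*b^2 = (b + 1)*(b^5 - 3*b^4 - 10*b^3 + 24*b^2) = b*(b + 1)*(b^4 - 3*b^3 - 10*b^2 + 24*b) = b^2*(b + 1)*(b^3 - 3*b^2 - 10*b + 24) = b^2*(b - 2)*(b + 1)*(b^2 - b - 12) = b^2*(b - 2)*(b + 1)*(b + 3)*(b - 4)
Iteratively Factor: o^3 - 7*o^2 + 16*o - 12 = (o - 3)*(o^2 - 4*o + 4) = (o - 3)*(o - 2)*(o - 2)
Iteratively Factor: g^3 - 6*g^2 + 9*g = (g - 3)*(g^2 - 3*g) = g*(g - 3)*(g - 3)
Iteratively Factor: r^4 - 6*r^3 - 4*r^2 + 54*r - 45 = (r + 3)*(r^3 - 9*r^2 + 23*r - 15) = (r - 5)*(r + 3)*(r^2 - 4*r + 3) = (r - 5)*(r - 1)*(r + 3)*(r - 3)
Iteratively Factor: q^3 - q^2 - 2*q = (q - 2)*(q^2 + q) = q*(q - 2)*(q + 1)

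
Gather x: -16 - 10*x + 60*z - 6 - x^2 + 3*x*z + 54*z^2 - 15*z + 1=-x^2 + x*(3*z - 10) + 54*z^2 + 45*z - 21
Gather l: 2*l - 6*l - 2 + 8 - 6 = -4*l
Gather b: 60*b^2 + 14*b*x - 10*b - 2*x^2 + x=60*b^2 + b*(14*x - 10) - 2*x^2 + x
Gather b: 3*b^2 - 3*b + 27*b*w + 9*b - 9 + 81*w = 3*b^2 + b*(27*w + 6) + 81*w - 9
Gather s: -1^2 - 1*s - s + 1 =-2*s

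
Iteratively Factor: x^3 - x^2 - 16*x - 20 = (x + 2)*(x^2 - 3*x - 10) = (x + 2)^2*(x - 5)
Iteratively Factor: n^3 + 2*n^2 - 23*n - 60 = (n + 3)*(n^2 - n - 20) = (n + 3)*(n + 4)*(n - 5)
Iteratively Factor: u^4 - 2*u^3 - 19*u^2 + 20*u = (u + 4)*(u^3 - 6*u^2 + 5*u) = (u - 1)*(u + 4)*(u^2 - 5*u) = (u - 5)*(u - 1)*(u + 4)*(u)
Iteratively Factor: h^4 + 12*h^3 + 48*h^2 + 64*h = (h + 4)*(h^3 + 8*h^2 + 16*h) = h*(h + 4)*(h^2 + 8*h + 16) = h*(h + 4)^2*(h + 4)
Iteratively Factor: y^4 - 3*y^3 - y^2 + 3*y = (y - 1)*(y^3 - 2*y^2 - 3*y) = y*(y - 1)*(y^2 - 2*y - 3) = y*(y - 1)*(y + 1)*(y - 3)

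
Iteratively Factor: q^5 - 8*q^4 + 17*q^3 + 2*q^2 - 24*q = (q)*(q^4 - 8*q^3 + 17*q^2 + 2*q - 24) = q*(q - 4)*(q^3 - 4*q^2 + q + 6) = q*(q - 4)*(q - 3)*(q^2 - q - 2) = q*(q - 4)*(q - 3)*(q - 2)*(q + 1)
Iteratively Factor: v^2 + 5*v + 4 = (v + 1)*(v + 4)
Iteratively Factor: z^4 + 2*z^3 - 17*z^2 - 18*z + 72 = (z - 3)*(z^3 + 5*z^2 - 2*z - 24) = (z - 3)*(z - 2)*(z^2 + 7*z + 12) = (z - 3)*(z - 2)*(z + 3)*(z + 4)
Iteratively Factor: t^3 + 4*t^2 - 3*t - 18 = (t + 3)*(t^2 + t - 6) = (t - 2)*(t + 3)*(t + 3)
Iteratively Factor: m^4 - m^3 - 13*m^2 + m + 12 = (m - 1)*(m^3 - 13*m - 12) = (m - 1)*(m + 3)*(m^2 - 3*m - 4) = (m - 4)*(m - 1)*(m + 3)*(m + 1)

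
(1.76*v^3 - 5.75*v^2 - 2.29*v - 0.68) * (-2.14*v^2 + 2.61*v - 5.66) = -3.7664*v^5 + 16.8986*v^4 - 20.0685*v^3 + 28.0233*v^2 + 11.1866*v + 3.8488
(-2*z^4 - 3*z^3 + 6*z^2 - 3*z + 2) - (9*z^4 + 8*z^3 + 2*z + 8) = -11*z^4 - 11*z^3 + 6*z^2 - 5*z - 6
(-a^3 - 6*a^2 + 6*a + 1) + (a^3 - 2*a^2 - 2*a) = -8*a^2 + 4*a + 1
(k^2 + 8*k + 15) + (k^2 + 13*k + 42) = 2*k^2 + 21*k + 57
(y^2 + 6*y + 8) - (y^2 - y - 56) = 7*y + 64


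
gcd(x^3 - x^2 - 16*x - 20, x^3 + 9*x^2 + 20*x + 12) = x + 2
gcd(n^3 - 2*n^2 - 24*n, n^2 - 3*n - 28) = n + 4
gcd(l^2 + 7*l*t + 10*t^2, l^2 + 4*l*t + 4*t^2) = l + 2*t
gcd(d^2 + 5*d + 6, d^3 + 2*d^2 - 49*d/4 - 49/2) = d + 2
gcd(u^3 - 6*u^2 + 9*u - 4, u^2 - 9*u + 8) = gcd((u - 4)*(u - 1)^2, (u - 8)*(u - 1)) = u - 1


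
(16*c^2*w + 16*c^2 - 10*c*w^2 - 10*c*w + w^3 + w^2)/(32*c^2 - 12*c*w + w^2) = (-2*c*w - 2*c + w^2 + w)/(-4*c + w)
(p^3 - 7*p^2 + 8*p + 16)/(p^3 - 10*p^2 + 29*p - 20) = (p^2 - 3*p - 4)/(p^2 - 6*p + 5)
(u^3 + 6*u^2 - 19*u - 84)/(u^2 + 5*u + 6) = (u^2 + 3*u - 28)/(u + 2)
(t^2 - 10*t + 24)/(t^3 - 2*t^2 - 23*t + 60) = (t - 6)/(t^2 + 2*t - 15)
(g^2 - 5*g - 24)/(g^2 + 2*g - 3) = (g - 8)/(g - 1)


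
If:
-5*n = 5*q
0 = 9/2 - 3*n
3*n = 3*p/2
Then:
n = 3/2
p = 3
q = -3/2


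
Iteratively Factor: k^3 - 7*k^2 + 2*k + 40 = (k - 5)*(k^2 - 2*k - 8) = (k - 5)*(k + 2)*(k - 4)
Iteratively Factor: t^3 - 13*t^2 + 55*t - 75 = (t - 5)*(t^2 - 8*t + 15) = (t - 5)*(t - 3)*(t - 5)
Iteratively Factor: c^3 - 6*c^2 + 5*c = (c - 1)*(c^2 - 5*c) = c*(c - 1)*(c - 5)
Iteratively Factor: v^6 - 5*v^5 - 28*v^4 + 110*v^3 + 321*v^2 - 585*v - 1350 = (v + 3)*(v^5 - 8*v^4 - 4*v^3 + 122*v^2 - 45*v - 450) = (v + 2)*(v + 3)*(v^4 - 10*v^3 + 16*v^2 + 90*v - 225) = (v + 2)*(v + 3)^2*(v^3 - 13*v^2 + 55*v - 75) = (v - 3)*(v + 2)*(v + 3)^2*(v^2 - 10*v + 25) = (v - 5)*(v - 3)*(v + 2)*(v + 3)^2*(v - 5)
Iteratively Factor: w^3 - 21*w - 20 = (w - 5)*(w^2 + 5*w + 4) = (w - 5)*(w + 4)*(w + 1)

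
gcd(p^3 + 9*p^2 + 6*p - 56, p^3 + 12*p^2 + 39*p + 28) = p^2 + 11*p + 28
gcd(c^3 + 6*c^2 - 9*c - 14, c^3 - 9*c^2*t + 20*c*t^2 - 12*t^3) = 1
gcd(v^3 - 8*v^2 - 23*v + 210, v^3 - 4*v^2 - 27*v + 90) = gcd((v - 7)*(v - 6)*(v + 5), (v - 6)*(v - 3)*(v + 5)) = v^2 - v - 30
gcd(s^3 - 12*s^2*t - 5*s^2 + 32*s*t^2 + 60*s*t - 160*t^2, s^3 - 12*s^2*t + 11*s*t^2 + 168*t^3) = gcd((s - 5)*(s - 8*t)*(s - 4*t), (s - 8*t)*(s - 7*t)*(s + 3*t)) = s - 8*t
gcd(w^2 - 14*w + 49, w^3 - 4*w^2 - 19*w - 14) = w - 7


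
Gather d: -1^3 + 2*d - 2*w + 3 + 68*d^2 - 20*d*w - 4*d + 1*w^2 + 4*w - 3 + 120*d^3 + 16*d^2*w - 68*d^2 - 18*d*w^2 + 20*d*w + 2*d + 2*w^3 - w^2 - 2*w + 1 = 120*d^3 + 16*d^2*w - 18*d*w^2 + 2*w^3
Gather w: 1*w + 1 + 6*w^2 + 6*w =6*w^2 + 7*w + 1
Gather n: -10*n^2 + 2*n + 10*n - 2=-10*n^2 + 12*n - 2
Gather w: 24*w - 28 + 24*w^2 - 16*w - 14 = 24*w^2 + 8*w - 42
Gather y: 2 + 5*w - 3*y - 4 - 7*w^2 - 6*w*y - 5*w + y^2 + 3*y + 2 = -7*w^2 - 6*w*y + y^2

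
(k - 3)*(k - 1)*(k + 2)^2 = k^4 - 9*k^2 - 4*k + 12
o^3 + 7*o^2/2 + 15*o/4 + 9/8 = (o + 1/2)*(o + 3/2)^2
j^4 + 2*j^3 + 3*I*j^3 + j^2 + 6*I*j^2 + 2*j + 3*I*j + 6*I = (j + 2)*(j - I)*(j + I)*(j + 3*I)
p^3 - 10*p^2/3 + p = p*(p - 3)*(p - 1/3)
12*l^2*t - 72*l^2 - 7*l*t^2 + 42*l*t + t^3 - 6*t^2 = (-4*l + t)*(-3*l + t)*(t - 6)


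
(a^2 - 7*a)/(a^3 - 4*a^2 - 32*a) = (7 - a)/(-a^2 + 4*a + 32)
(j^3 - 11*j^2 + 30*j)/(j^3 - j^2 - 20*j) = (j - 6)/(j + 4)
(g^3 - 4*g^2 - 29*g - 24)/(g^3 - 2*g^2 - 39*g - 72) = (g + 1)/(g + 3)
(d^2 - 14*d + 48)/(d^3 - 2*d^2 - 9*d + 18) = (d^2 - 14*d + 48)/(d^3 - 2*d^2 - 9*d + 18)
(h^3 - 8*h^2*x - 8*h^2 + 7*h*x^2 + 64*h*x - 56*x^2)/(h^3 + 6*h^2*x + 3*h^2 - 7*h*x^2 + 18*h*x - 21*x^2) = (h^2 - 7*h*x - 8*h + 56*x)/(h^2 + 7*h*x + 3*h + 21*x)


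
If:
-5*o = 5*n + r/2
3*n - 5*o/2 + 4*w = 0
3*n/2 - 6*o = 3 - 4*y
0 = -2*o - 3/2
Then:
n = -8*y/3 - 1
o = -3/4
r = 80*y/3 + 35/2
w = 2*y + 9/32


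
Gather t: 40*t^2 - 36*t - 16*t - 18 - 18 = 40*t^2 - 52*t - 36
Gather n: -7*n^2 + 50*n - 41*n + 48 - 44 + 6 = -7*n^2 + 9*n + 10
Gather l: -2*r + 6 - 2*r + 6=12 - 4*r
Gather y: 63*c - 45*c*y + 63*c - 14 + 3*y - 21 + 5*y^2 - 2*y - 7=126*c + 5*y^2 + y*(1 - 45*c) - 42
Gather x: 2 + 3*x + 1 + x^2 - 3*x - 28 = x^2 - 25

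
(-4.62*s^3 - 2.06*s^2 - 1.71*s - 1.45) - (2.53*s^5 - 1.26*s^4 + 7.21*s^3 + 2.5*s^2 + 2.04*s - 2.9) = -2.53*s^5 + 1.26*s^4 - 11.83*s^3 - 4.56*s^2 - 3.75*s + 1.45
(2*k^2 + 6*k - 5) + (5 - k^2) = k^2 + 6*k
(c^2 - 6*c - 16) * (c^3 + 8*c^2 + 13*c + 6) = c^5 + 2*c^4 - 51*c^3 - 200*c^2 - 244*c - 96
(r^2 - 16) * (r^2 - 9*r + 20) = r^4 - 9*r^3 + 4*r^2 + 144*r - 320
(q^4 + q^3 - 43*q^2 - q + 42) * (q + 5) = q^5 + 6*q^4 - 38*q^3 - 216*q^2 + 37*q + 210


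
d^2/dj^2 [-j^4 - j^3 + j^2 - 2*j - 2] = -12*j^2 - 6*j + 2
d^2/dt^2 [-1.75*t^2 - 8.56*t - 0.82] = -3.50000000000000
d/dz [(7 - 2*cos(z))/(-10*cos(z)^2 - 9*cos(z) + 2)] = (20*cos(z)^2 - 140*cos(z) - 59)*sin(z)/(-10*sin(z)^2 + 9*cos(z) + 8)^2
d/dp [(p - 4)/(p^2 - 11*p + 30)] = (p^2 - 11*p - (p - 4)*(2*p - 11) + 30)/(p^2 - 11*p + 30)^2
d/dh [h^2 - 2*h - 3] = 2*h - 2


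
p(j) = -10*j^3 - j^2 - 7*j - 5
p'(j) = -30*j^2 - 2*j - 7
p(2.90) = -277.60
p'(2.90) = -265.10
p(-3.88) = 591.22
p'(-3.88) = -450.87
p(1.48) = -49.97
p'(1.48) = -75.67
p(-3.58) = 466.07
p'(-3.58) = -384.33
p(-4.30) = 801.68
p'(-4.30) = -553.10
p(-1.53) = 39.18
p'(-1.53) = -74.17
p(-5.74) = 1893.42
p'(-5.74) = -983.95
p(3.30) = -398.36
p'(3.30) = -340.30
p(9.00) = -7439.00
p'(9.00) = -2455.00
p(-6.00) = 2161.00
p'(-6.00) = -1075.00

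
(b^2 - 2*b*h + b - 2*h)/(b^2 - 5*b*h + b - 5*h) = (b - 2*h)/(b - 5*h)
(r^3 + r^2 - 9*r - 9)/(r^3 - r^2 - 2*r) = (r^2 - 9)/(r*(r - 2))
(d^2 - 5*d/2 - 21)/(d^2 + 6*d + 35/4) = 2*(d - 6)/(2*d + 5)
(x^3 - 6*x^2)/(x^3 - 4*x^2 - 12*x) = x/(x + 2)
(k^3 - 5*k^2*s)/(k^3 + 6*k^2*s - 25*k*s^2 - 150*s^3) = k^2/(k^2 + 11*k*s + 30*s^2)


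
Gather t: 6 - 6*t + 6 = 12 - 6*t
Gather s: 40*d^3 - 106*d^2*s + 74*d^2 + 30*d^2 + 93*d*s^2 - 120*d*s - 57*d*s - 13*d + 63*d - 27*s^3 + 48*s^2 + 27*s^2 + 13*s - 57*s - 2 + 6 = 40*d^3 + 104*d^2 + 50*d - 27*s^3 + s^2*(93*d + 75) + s*(-106*d^2 - 177*d - 44) + 4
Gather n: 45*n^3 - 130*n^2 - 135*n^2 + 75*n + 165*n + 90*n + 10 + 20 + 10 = 45*n^3 - 265*n^2 + 330*n + 40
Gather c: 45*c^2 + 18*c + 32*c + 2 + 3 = 45*c^2 + 50*c + 5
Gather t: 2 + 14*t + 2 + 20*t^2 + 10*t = 20*t^2 + 24*t + 4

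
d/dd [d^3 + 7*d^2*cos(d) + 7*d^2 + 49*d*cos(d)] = -7*d^2*sin(d) + 3*d^2 - 49*d*sin(d) + 14*d*cos(d) + 14*d + 49*cos(d)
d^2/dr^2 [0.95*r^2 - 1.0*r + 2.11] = 1.90000000000000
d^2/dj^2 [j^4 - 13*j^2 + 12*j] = 12*j^2 - 26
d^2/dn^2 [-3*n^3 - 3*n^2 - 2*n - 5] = -18*n - 6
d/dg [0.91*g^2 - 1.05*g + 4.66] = 1.82*g - 1.05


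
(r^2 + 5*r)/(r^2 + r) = (r + 5)/(r + 1)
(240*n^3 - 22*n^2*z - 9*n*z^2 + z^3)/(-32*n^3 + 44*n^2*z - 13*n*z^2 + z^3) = (-30*n^2 - n*z + z^2)/(4*n^2 - 5*n*z + z^2)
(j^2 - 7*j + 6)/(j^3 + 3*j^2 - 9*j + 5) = (j - 6)/(j^2 + 4*j - 5)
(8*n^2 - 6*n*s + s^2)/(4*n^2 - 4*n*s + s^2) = (-4*n + s)/(-2*n + s)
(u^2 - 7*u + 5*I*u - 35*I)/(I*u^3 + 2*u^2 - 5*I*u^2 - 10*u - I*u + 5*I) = (-I*u^2 + u*(5 + 7*I) - 35)/(u^3 - u^2*(5 + 2*I) + u*(-1 + 10*I) + 5)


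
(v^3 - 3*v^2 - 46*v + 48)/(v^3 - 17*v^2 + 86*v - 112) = (v^2 + 5*v - 6)/(v^2 - 9*v + 14)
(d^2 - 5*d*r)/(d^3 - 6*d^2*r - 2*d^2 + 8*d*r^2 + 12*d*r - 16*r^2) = d*(d - 5*r)/(d^3 - 6*d^2*r - 2*d^2 + 8*d*r^2 + 12*d*r - 16*r^2)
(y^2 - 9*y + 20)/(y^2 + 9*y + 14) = (y^2 - 9*y + 20)/(y^2 + 9*y + 14)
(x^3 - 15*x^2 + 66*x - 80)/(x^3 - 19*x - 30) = (x^2 - 10*x + 16)/(x^2 + 5*x + 6)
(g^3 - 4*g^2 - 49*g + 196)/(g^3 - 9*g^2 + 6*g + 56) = (g + 7)/(g + 2)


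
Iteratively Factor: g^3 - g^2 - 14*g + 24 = (g - 3)*(g^2 + 2*g - 8) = (g - 3)*(g - 2)*(g + 4)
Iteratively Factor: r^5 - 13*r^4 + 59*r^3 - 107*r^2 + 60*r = (r - 4)*(r^4 - 9*r^3 + 23*r^2 - 15*r) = (r - 4)*(r - 3)*(r^3 - 6*r^2 + 5*r) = (r - 5)*(r - 4)*(r - 3)*(r^2 - r) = (r - 5)*(r - 4)*(r - 3)*(r - 1)*(r)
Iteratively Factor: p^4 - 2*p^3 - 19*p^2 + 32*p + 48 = (p + 1)*(p^3 - 3*p^2 - 16*p + 48) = (p - 4)*(p + 1)*(p^2 + p - 12) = (p - 4)*(p + 1)*(p + 4)*(p - 3)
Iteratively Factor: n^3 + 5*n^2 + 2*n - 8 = (n - 1)*(n^2 + 6*n + 8) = (n - 1)*(n + 4)*(n + 2)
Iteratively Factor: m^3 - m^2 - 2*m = (m - 2)*(m^2 + m) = (m - 2)*(m + 1)*(m)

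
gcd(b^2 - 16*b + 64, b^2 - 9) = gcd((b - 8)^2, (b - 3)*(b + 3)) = 1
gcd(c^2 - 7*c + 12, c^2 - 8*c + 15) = c - 3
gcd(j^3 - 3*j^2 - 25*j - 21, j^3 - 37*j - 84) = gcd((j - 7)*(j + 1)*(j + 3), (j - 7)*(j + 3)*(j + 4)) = j^2 - 4*j - 21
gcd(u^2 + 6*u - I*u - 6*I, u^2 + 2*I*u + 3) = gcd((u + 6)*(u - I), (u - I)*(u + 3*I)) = u - I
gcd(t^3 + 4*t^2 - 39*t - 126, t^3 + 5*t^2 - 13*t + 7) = t + 7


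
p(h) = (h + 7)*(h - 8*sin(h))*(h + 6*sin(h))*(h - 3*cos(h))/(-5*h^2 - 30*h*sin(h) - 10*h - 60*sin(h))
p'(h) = (1 - 8*cos(h))*(h + 7)*(h + 6*sin(h))*(h - 3*cos(h))/(-5*h^2 - 30*h*sin(h) - 10*h - 60*sin(h)) + (h + 7)*(h - 8*sin(h))*(h + 6*sin(h))*(h - 3*cos(h))*(30*h*cos(h) + 10*h + 30*sin(h) + 60*cos(h) + 10)/(-5*h^2 - 30*h*sin(h) - 10*h - 60*sin(h))^2 + (h + 7)*(h - 8*sin(h))*(h + 6*sin(h))*(3*sin(h) + 1)/(-5*h^2 - 30*h*sin(h) - 10*h - 60*sin(h)) + (h + 7)*(h - 8*sin(h))*(h - 3*cos(h))*(6*cos(h) + 1)/(-5*h^2 - 30*h*sin(h) - 10*h - 60*sin(h)) + (h - 8*sin(h))*(h + 6*sin(h))*(h - 3*cos(h))/(-5*h^2 - 30*h*sin(h) - 10*h - 60*sin(h))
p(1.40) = 2.85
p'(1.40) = 12.33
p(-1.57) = 25.53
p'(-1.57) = -18.26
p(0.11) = -1.49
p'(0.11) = -12.27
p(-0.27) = 4.58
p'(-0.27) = -18.76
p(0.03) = -0.43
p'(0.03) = -14.08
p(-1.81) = 35.80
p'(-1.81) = -101.79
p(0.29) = -3.29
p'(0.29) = -7.62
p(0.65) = -4.21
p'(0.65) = 2.46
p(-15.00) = -15.34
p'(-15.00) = 10.67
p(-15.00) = -15.34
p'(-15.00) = 10.67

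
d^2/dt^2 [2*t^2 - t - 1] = 4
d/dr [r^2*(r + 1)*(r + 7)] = 2*r*(2*r^2 + 12*r + 7)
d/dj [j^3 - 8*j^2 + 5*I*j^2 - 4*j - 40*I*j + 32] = 3*j^2 + j*(-16 + 10*I) - 4 - 40*I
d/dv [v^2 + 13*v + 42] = 2*v + 13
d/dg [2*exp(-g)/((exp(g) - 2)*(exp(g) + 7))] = 2*(-3*exp(2*g) - 10*exp(g) + 14)*exp(-g)/(exp(4*g) + 10*exp(3*g) - 3*exp(2*g) - 140*exp(g) + 196)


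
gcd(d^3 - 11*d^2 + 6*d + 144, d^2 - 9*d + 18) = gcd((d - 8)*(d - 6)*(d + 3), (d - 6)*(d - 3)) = d - 6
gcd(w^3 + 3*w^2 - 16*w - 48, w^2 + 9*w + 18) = w + 3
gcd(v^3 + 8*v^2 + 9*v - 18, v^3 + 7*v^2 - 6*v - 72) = v + 6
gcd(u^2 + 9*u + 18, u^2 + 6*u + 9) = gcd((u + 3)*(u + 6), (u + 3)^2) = u + 3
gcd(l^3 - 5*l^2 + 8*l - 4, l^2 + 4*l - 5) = l - 1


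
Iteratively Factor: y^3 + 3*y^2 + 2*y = (y + 2)*(y^2 + y) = (y + 1)*(y + 2)*(y)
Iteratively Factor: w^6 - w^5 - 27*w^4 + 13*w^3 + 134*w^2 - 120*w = (w + 4)*(w^5 - 5*w^4 - 7*w^3 + 41*w^2 - 30*w) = (w - 1)*(w + 4)*(w^4 - 4*w^3 - 11*w^2 + 30*w) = (w - 5)*(w - 1)*(w + 4)*(w^3 + w^2 - 6*w) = w*(w - 5)*(w - 1)*(w + 4)*(w^2 + w - 6) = w*(w - 5)*(w - 2)*(w - 1)*(w + 4)*(w + 3)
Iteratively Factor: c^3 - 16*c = (c)*(c^2 - 16) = c*(c - 4)*(c + 4)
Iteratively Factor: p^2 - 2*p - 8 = (p - 4)*(p + 2)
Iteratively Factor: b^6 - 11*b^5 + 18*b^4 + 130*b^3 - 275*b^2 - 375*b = (b + 1)*(b^5 - 12*b^4 + 30*b^3 + 100*b^2 - 375*b) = (b - 5)*(b + 1)*(b^4 - 7*b^3 - 5*b^2 + 75*b) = (b - 5)^2*(b + 1)*(b^3 - 2*b^2 - 15*b) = b*(b - 5)^2*(b + 1)*(b^2 - 2*b - 15) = b*(b - 5)^2*(b + 1)*(b + 3)*(b - 5)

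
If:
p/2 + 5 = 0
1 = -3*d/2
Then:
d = -2/3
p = -10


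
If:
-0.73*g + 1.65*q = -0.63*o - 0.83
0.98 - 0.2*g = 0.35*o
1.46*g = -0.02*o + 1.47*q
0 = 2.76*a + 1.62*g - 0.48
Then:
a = 3.08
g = -4.96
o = 5.63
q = -4.85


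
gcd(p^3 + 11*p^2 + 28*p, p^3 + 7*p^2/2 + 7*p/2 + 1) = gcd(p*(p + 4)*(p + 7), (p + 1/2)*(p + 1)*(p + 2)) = 1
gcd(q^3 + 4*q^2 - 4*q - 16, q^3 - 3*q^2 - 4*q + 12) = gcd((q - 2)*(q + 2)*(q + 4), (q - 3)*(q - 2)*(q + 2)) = q^2 - 4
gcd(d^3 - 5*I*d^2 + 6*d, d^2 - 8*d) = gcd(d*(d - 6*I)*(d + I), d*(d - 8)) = d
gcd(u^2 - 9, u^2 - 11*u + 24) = u - 3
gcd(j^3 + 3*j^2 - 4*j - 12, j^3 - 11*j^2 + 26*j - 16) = j - 2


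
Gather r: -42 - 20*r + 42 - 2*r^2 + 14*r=-2*r^2 - 6*r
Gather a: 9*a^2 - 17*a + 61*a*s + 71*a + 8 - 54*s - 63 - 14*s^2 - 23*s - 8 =9*a^2 + a*(61*s + 54) - 14*s^2 - 77*s - 63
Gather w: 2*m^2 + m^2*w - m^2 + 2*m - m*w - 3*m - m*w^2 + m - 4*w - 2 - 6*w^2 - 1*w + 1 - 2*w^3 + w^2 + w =m^2 - 2*w^3 + w^2*(-m - 5) + w*(m^2 - m - 4) - 1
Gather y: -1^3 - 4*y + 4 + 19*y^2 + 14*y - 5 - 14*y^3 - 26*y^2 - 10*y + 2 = -14*y^3 - 7*y^2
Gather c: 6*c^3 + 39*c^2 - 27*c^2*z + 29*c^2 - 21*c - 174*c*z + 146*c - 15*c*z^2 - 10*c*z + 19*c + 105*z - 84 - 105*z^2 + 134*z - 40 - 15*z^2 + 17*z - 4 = 6*c^3 + c^2*(68 - 27*z) + c*(-15*z^2 - 184*z + 144) - 120*z^2 + 256*z - 128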